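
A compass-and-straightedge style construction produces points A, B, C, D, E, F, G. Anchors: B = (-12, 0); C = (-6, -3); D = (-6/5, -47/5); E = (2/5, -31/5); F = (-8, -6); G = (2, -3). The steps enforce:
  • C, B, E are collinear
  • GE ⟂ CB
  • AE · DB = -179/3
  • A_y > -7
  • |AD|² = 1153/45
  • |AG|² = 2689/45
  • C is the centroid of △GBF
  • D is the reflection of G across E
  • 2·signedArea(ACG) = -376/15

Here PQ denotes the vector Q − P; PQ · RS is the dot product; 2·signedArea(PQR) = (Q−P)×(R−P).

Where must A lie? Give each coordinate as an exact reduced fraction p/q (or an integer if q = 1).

1. A_x = -76/15  [AE · DB = -179/3 ∩ 2·signedArea(ACG) = -376/15]
2. A_y = -92/15  [AE · DB = -179/3 ∩ 2·signedArea(ACG) = -376/15]
   → A = (-76/15, -92/15)

A = (-76/15, -92/15)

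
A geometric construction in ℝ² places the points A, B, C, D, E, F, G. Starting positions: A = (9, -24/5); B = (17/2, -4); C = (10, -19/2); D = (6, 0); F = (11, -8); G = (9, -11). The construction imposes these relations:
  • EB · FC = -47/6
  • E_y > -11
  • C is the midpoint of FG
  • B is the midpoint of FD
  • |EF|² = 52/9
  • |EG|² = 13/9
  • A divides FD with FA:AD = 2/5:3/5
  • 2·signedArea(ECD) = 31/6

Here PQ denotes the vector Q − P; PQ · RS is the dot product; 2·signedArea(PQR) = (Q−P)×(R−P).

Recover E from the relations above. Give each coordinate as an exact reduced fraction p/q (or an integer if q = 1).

1. E_x = 29/3  [2·signedArea(ECD) = 31/6 ∩ EB · FC = -47/6]
2. E_y = -10  [2·signedArea(ECD) = 31/6 ∩ EB · FC = -47/6]
   → E = (29/3, -10)

E = (29/3, -10)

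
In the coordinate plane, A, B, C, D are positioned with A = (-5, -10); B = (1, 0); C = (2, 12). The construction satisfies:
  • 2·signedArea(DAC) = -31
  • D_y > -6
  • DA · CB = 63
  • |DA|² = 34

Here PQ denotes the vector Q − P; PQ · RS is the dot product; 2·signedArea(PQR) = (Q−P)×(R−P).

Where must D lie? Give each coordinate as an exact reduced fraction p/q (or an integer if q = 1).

D = (-2, -5)

1. D_x = -2  [2·signedArea(DAC) = -31 ∩ DA · CB = 63]
2. D_y = -5  [2·signedArea(DAC) = -31 ∩ DA · CB = 63]
   → D = (-2, -5)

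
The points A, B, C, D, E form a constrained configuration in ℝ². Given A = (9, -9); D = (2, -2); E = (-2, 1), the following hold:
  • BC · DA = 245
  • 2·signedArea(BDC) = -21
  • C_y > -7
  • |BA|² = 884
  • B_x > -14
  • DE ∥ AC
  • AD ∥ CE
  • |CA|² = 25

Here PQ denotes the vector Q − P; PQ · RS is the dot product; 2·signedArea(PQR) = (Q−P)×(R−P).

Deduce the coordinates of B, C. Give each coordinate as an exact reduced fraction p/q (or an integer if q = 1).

1. C_x = 5  [AD ∥ CE ∩ DE ∥ AC]
2. C_y = -6  [AD ∥ CE ∩ DE ∥ AC]
   → C = (5, -6)
3. B_x = -13  [2·signedArea(BDC) = -21 ∩ BC · DA = 245]
4. B_y = 11  [2·signedArea(BDC) = -21 ∩ BC · DA = 245]
   → B = (-13, 11)

B = (-13, 11)
C = (5, -6)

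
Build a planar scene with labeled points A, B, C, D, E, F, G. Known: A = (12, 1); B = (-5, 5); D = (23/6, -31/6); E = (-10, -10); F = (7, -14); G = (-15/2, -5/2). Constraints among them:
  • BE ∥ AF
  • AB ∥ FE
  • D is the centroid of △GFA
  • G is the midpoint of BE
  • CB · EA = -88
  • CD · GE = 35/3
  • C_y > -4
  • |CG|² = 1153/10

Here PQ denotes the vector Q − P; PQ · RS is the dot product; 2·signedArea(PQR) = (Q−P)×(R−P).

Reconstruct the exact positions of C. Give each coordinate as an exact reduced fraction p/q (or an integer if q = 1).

1. C_x = 16/5  [CB · EA = -88 ∩ CD · GE = 35/3]
2. C_y = -17/5  [CB · EA = -88 ∩ CD · GE = 35/3]
   → C = (16/5, -17/5)

C = (16/5, -17/5)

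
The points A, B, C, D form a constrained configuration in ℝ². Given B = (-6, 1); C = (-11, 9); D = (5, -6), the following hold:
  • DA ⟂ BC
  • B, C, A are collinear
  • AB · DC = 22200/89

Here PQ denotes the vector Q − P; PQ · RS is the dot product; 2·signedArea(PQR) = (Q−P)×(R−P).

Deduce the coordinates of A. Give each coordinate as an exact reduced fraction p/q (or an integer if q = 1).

1. A_x = 21/89  [B, C, A are collinear ∩ DA ⟂ BC]
2. A_y = -799/89  [B, C, A are collinear ∩ DA ⟂ BC]
   → A = (21/89, -799/89)

A = (21/89, -799/89)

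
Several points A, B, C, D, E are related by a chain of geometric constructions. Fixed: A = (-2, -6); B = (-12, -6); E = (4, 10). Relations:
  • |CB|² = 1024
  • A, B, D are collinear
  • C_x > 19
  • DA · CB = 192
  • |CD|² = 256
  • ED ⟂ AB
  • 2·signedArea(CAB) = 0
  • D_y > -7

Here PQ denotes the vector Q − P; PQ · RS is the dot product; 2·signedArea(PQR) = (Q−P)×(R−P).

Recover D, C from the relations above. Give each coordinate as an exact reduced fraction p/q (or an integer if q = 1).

C = (20, -6)
D = (4, -6)

1. D_x = 4  [A, B, D are collinear ∩ ED ⟂ AB]
2. D_y = -6  [A, B, D are collinear ∩ ED ⟂ AB]
   → D = (4, -6)
3. C_x = 20  [2·signedArea(CAB) = 0 ∩ DA · CB = 192]
4. C_y = -6  [2·signedArea(CAB) = 0 ∩ DA · CB = 192]
   → C = (20, -6)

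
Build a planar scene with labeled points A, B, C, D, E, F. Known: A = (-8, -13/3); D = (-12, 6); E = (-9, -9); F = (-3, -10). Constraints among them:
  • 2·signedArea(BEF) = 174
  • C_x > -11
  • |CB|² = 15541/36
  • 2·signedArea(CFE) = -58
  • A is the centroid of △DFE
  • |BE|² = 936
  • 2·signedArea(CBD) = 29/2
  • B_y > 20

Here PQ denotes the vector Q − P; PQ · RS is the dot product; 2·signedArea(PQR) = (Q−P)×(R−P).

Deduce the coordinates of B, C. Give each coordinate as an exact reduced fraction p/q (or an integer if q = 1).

1. B_x = -15  [line 1·x + 6·y + -111 = 0 ∩ |BE|² = 936]
2. B_y = 21  [line 1·x + 6·y + -111 = 0 ∩ |BE|² = 936]
   → B = (-15, 21)
3. C_x = -10  [2·signedArea(CBD) = 29/2 ∩ 2·signedArea(CFE) = -58]
4. C_y = 5/6  [2·signedArea(CBD) = 29/2 ∩ 2·signedArea(CFE) = -58]
   → C = (-10, 5/6)

B = (-15, 21)
C = (-10, 5/6)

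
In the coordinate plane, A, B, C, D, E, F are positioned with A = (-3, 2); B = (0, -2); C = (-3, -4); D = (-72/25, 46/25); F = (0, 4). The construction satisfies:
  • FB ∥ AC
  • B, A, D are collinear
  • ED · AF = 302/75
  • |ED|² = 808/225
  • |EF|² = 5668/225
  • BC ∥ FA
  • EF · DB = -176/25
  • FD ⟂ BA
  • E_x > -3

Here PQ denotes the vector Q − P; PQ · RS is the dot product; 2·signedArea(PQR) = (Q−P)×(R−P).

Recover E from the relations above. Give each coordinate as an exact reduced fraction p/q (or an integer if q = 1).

1. E_x = -74/25  [EF · DB = -176/25 ∩ ED · AF = 302/75]
2. E_y = -4/75  [EF · DB = -176/25 ∩ ED · AF = 302/75]
   → E = (-74/25, -4/75)

E = (-74/25, -4/75)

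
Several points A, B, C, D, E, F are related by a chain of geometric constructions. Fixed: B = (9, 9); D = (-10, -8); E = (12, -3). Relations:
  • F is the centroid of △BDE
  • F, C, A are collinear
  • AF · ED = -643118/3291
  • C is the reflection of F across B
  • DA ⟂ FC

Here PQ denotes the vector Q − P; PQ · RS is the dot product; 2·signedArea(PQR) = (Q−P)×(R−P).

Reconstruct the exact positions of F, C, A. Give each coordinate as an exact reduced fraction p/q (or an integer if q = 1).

1. F_x = 11/3  [F is the centroid of △BDE]
2. F_y = -2/3  [F is the centroid of △BDE]
   → F = (11/3, -2/3)
3. C_x = 43/3  [C is the reflection of F across B]
4. C_y = 56/3  [C is the reflection of F across B]
   → C = (43/3, 56/3)
5. A_x = -2879/1097  [F, C, A are collinear ∩ DA ⟂ FC]
6. A_y = -13240/1097  [F, C, A are collinear ∩ DA ⟂ FC]
   → A = (-2879/1097, -13240/1097)

A = (-2879/1097, -13240/1097)
C = (43/3, 56/3)
F = (11/3, -2/3)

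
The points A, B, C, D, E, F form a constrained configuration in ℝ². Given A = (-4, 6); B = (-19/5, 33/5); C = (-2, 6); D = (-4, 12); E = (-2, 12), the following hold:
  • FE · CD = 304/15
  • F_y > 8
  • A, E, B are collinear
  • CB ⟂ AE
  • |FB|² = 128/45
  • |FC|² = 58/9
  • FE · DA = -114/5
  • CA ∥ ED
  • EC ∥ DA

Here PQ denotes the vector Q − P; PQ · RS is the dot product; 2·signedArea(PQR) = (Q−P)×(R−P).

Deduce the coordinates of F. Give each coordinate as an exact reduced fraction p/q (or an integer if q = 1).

F = (-49/15, 41/5)

1. F_x = -49/15  [FE · DA = -114/5 ∩ FE · CD = 304/15]
2. F_y = 41/5  [FE · DA = -114/5 ∩ FE · CD = 304/15]
   → F = (-49/15, 41/5)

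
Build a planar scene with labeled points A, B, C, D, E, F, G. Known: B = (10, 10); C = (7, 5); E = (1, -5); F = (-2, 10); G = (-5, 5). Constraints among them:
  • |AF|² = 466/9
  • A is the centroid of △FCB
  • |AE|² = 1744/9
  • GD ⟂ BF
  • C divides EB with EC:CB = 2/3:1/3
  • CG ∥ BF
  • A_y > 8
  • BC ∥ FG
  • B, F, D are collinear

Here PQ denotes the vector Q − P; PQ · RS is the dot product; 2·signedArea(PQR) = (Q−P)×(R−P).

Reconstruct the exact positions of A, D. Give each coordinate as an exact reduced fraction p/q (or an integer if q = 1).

1. A_x = 5  [A is the centroid of △FCB]
2. A_y = 25/3  [A is the centroid of △FCB]
   → A = (5, 25/3)
3. D_x = -5  [B, F, D are collinear ∩ GD ⟂ BF]
4. D_y = 10  [B, F, D are collinear ∩ GD ⟂ BF]
   → D = (-5, 10)

A = (5, 25/3)
D = (-5, 10)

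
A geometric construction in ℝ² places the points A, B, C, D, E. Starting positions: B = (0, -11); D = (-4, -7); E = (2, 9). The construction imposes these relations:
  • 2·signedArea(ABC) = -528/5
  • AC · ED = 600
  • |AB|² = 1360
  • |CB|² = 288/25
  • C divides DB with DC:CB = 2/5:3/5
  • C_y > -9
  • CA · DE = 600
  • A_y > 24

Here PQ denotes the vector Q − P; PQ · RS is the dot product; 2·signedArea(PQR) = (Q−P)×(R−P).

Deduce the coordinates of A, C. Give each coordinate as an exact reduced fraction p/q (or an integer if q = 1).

1. C_x = -12/5  [C divides DB with DC:CB = 2/5:3/5]
2. C_y = -43/5  [C divides DB with DC:CB = 2/5:3/5]
   → C = (-12/5, -43/5)
3. A_x = 8  [2·signedArea(ABC) = -528/5 ∩ AC · ED = 600]
4. A_y = 25  [2·signedArea(ABC) = -528/5 ∩ AC · ED = 600]
   → A = (8, 25)

A = (8, 25)
C = (-12/5, -43/5)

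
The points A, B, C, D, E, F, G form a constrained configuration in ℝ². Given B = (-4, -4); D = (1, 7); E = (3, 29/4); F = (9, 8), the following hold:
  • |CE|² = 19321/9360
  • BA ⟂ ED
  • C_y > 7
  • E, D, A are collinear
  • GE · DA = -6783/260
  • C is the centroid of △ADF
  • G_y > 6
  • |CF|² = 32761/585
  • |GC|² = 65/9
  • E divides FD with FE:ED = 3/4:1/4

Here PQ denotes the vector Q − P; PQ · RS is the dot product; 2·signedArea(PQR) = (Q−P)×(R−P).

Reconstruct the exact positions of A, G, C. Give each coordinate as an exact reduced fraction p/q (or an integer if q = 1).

A = (-343/65, 404/65)
C = (307/195, 1379/195)
G = (-71/65, 438/65)

1. A_x = -343/65  [E, D, A are collinear ∩ BA ⟂ ED]
2. A_y = 404/65  [E, D, A are collinear ∩ BA ⟂ ED]
   → A = (-343/65, 404/65)
3. C_x = 307/195  [C is the centroid of △ADF]
4. C_y = 1379/195  [C is the centroid of △ADF]
   → C = (307/195, 1379/195)
5. G_x = -71/65  [line 408/65·x + 51/65·y + 102/65 = 0 ∩ |GC|² = 65/9]
6. G_y = 438/65  [line 408/65·x + 51/65·y + 102/65 = 0 ∩ |GC|² = 65/9]
   → G = (-71/65, 438/65)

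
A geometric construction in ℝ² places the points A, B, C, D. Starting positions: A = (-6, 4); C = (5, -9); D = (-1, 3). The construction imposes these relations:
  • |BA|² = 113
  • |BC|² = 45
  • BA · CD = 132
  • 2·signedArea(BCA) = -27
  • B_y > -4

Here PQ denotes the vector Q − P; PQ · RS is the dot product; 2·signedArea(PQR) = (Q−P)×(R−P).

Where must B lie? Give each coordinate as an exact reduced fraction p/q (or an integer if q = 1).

B = (2, -3)

1. B_x = 2  [BA · CD = 132 ∩ 2·signedArea(BCA) = -27]
2. B_y = -3  [BA · CD = 132 ∩ 2·signedArea(BCA) = -27]
   → B = (2, -3)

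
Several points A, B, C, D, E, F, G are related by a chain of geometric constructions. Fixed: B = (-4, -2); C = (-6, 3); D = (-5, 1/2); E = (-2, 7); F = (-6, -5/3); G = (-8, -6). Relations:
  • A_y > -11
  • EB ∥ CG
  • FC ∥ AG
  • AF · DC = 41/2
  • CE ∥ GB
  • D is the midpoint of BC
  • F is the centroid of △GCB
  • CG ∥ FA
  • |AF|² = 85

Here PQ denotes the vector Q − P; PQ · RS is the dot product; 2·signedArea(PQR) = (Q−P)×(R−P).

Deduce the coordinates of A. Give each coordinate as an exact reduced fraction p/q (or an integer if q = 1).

1. A_x = -8  [FC ∥ AG ∩ CG ∥ FA]
2. A_y = -32/3  [FC ∥ AG ∩ CG ∥ FA]
   → A = (-8, -32/3)

A = (-8, -32/3)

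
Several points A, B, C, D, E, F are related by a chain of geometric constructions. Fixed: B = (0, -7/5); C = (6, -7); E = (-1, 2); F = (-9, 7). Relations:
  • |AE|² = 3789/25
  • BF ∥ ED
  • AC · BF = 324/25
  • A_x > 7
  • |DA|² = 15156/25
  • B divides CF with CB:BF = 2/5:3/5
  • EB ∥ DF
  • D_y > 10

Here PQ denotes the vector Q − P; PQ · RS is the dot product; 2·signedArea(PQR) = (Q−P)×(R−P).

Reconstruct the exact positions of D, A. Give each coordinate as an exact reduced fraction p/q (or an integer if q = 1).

1. D_x = -10  [EB ∥ DF ∩ BF ∥ ED]
2. D_y = 52/5  [EB ∥ DF ∩ BF ∥ ED]
   → D = (-10, 52/5)
3. A_x = 8  [line 9·x + -42/5·y + -3144/25 = 0 ∩ |AE|² = 3789/25]
4. A_y = -32/5  [line 9·x + -42/5·y + -3144/25 = 0 ∩ |AE|² = 3789/25]
   → A = (8, -32/5)

A = (8, -32/5)
D = (-10, 52/5)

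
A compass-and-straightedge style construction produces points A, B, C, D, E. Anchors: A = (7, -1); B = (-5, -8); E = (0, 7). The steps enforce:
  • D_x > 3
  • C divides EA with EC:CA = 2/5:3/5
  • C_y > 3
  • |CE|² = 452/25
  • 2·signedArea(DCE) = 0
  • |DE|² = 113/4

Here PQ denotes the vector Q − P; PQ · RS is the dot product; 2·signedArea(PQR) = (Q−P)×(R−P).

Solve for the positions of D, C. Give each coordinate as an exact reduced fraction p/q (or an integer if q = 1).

1. C_x = 14/5  [C divides EA with EC:CA = 2/5:3/5]
2. C_y = 19/5  [C divides EA with EC:CA = 2/5:3/5]
   → C = (14/5, 19/5)
3. D_x = 7/2  [line -16/5·x + -14/5·y + 98/5 = 0 ∩ |DE|² = 113/4]
4. D_y = 3  [line -16/5·x + -14/5·y + 98/5 = 0 ∩ |DE|² = 113/4]
   → D = (7/2, 3)

C = (14/5, 19/5)
D = (7/2, 3)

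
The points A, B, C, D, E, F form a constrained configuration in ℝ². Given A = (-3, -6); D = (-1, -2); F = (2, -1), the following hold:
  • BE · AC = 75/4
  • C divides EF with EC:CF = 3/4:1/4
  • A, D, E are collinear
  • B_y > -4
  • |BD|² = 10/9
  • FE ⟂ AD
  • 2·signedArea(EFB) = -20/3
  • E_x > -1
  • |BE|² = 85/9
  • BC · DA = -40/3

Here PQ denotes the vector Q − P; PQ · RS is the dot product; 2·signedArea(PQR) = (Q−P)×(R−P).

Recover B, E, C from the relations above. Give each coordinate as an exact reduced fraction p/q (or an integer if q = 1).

B = (-2/3, -3)
C = (3/2, -3/4)
E = (0, 0)

1. E_x = 0  [A, D, E are collinear ∩ FE ⟂ AD]
2. E_y = 0  [A, D, E are collinear ∩ FE ⟂ AD]
   → E = (0, 0)
3. C_x = 3/2  [C divides EF with EC:CF = 3/4:1/4]
4. C_y = -3/4  [C divides EF with EC:CF = 3/4:1/4]
   → C = (3/2, -3/4)
5. B_x = -2/3  [BE · AC = 75/4 ∩ 2·signedArea(EFB) = -20/3]
6. B_y = -3  [BE · AC = 75/4 ∩ 2·signedArea(EFB) = -20/3]
   → B = (-2/3, -3)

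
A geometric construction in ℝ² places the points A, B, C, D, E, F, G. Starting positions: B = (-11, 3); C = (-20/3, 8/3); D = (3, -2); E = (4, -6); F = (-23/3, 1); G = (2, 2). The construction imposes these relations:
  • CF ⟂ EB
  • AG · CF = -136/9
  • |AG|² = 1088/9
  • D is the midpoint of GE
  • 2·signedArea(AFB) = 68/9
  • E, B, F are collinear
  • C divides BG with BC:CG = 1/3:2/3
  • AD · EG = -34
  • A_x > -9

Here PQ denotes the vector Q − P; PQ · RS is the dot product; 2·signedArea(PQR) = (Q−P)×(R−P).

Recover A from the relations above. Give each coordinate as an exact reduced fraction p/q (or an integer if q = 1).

A = (-26/3, -2/3)

1. A_x = -26/3  [AD · EG = -34 ∩ 2·signedArea(AFB) = 68/9]
2. A_y = -2/3  [AD · EG = -34 ∩ 2·signedArea(AFB) = 68/9]
   → A = (-26/3, -2/3)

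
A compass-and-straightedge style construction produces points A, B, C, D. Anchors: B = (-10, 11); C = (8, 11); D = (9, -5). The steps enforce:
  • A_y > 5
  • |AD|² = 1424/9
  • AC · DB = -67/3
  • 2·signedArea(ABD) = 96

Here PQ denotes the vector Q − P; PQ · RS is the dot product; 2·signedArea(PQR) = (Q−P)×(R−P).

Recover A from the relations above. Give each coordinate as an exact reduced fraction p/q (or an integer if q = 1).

A = (7/3, 17/3)

1. A_x = 7/3  [AC · DB = -67/3 ∩ 2·signedArea(ABD) = 96]
2. A_y = 17/3  [AC · DB = -67/3 ∩ 2·signedArea(ABD) = 96]
   → A = (7/3, 17/3)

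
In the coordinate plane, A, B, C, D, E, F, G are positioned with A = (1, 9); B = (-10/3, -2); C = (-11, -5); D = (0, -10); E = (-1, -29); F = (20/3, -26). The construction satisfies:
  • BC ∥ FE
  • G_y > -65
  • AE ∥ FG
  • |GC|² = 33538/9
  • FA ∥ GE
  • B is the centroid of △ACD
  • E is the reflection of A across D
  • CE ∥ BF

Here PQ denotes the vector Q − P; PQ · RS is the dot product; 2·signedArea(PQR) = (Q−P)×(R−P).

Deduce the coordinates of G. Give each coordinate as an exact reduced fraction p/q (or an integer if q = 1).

1. G_x = 14/3  [FA ∥ GE ∩ AE ∥ FG]
2. G_y = -64  [FA ∥ GE ∩ AE ∥ FG]
   → G = (14/3, -64)

G = (14/3, -64)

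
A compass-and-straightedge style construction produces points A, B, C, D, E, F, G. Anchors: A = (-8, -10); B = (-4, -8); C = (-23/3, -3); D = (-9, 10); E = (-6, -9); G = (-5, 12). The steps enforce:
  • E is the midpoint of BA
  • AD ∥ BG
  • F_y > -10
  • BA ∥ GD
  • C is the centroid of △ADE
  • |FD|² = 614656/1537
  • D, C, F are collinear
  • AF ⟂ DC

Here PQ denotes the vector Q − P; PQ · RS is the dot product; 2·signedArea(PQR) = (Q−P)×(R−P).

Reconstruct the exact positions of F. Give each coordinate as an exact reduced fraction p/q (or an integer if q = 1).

F = (-10697/1537, -15206/1537)

1. F_x = -10697/1537  [D, C, F are collinear ∩ AF ⟂ DC]
2. F_y = -15206/1537  [D, C, F are collinear ∩ AF ⟂ DC]
   → F = (-10697/1537, -15206/1537)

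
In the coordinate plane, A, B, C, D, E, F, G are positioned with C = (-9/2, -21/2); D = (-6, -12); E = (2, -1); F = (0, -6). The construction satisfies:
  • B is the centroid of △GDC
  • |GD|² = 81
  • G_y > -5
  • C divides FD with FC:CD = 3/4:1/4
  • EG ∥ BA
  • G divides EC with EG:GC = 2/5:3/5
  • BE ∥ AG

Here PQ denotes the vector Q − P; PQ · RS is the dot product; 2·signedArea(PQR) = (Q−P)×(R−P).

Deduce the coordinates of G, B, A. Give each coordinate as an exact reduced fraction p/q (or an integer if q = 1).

A = (-63/10, -129/10)
B = (-37/10, -91/10)
G = (-3/5, -24/5)

1. G_x = -3/5  [G divides EC with EG:GC = 2/5:3/5]
2. G_y = -24/5  [G divides EC with EG:GC = 2/5:3/5]
   → G = (-3/5, -24/5)
3. B_x = -37/10  [B is the centroid of △GDC]
4. B_y = -91/10  [B is the centroid of △GDC]
   → B = (-37/10, -91/10)
5. A_x = -63/10  [BE ∥ AG ∩ EG ∥ BA]
6. A_y = -129/10  [BE ∥ AG ∩ EG ∥ BA]
   → A = (-63/10, -129/10)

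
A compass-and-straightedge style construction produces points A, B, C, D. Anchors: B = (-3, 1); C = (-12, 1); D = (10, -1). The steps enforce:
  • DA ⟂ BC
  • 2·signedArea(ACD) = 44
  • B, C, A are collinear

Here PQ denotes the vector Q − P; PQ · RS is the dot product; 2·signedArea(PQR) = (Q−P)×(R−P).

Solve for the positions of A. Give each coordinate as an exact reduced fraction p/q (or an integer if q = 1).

1. A_x = 10  [B, C, A are collinear ∩ DA ⟂ BC]
2. A_y = 1  [B, C, A are collinear ∩ DA ⟂ BC]
   → A = (10, 1)

A = (10, 1)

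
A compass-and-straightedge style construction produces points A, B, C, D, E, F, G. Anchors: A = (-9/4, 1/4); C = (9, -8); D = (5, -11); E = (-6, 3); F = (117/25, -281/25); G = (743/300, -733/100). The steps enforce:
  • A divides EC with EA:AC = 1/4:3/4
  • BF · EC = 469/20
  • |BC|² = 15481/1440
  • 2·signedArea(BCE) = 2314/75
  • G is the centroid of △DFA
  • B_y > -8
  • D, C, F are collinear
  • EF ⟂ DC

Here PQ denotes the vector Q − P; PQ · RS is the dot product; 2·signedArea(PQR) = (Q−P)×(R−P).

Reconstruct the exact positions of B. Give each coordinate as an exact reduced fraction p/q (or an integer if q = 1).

1. B_x = 3443/600  [2·signedArea(BCE) = 2314/75 ∩ BF · EC = 469/20]
2. B_y = -1533/200  [2·signedArea(BCE) = 2314/75 ∩ BF · EC = 469/20]
   → B = (3443/600, -1533/200)

B = (3443/600, -1533/200)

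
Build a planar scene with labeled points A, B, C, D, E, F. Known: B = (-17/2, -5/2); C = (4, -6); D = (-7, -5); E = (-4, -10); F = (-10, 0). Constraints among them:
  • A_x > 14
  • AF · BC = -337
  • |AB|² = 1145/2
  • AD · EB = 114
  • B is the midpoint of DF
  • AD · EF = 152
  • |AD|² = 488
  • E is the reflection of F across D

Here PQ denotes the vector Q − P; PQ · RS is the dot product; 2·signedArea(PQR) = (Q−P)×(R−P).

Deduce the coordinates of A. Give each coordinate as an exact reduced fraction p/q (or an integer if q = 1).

1. A_x = 15  [AF · BC = -337 ∩ AD · EB = 114]
2. A_y = -7  [AF · BC = -337 ∩ AD · EB = 114]
   → A = (15, -7)

A = (15, -7)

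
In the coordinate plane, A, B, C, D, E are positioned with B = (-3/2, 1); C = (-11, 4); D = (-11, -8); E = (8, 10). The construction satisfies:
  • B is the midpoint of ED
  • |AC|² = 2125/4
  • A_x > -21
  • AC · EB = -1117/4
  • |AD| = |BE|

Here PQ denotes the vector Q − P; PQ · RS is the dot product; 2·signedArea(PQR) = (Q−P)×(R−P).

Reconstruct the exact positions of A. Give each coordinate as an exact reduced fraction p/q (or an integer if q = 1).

1. A_x = -41/2  [line 19/2·x + 9·y + 1391/4 = 0 ∩ |AC|² = 2125/4]
2. A_y = -17  [line 19/2·x + 9·y + 1391/4 = 0 ∩ |AC|² = 2125/4]
   → A = (-41/2, -17)

A = (-41/2, -17)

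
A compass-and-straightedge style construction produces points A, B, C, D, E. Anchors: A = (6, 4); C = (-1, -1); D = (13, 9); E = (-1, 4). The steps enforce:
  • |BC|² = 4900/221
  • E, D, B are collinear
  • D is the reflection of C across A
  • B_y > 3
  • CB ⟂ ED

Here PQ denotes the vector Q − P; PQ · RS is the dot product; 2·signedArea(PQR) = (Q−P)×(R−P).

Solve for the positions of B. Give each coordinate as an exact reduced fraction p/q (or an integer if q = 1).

1. B_x = -571/221  [E, D, B are collinear ∩ CB ⟂ ED]
2. B_y = 759/221  [E, D, B are collinear ∩ CB ⟂ ED]
   → B = (-571/221, 759/221)

B = (-571/221, 759/221)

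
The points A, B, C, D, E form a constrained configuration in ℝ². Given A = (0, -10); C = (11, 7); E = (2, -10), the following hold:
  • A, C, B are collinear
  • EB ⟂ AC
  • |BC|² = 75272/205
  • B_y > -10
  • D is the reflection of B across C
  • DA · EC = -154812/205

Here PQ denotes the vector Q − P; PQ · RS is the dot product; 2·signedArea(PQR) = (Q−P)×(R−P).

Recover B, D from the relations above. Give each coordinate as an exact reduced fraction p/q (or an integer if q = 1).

1. B_x = 121/205  [A, C, B are collinear ∩ EB ⟂ AC]
2. B_y = -1863/205  [A, C, B are collinear ∩ EB ⟂ AC]
   → B = (121/205, -1863/205)
3. D_x = 4389/205  [D is the reflection of B across C]
4. D_y = 4733/205  [D is the reflection of B across C]
   → D = (4389/205, 4733/205)

B = (121/205, -1863/205)
D = (4389/205, 4733/205)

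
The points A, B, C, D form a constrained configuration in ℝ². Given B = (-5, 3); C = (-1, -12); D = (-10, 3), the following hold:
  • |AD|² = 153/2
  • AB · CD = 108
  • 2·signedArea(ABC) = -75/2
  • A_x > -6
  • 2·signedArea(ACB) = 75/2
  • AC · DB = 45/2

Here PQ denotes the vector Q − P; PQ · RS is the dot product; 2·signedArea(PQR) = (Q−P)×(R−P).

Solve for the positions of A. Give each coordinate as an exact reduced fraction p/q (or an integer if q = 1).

A = (-11/2, -9/2)

1. A_x = -11/2  [2·signedArea(ACB) = 75/2 ∩ AC · DB = 45/2]
2. A_y = -9/2  [2·signedArea(ACB) = 75/2 ∩ AC · DB = 45/2]
   → A = (-11/2, -9/2)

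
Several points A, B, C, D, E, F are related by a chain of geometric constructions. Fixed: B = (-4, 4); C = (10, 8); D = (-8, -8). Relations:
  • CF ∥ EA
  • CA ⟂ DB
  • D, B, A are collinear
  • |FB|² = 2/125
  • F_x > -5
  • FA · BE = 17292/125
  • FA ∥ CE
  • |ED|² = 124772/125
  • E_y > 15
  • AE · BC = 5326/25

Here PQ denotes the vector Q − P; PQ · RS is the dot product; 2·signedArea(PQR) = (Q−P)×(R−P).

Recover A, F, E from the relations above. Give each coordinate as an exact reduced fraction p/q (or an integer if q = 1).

1. A_x = -7/5  [D, B, A are collinear ∩ CA ⟂ DB]
2. A_y = 59/5  [D, B, A are collinear ∩ CA ⟂ DB]
   → A = (-7/5, 59/5)
3. E_x = 316/25  [line 14·x + 4·y + -6016/25 = 0 ∩ |ED|² = 124772/125]
4. E_y = 398/25  [line 14·x + 4·y + -6016/25 = 0 ∩ |ED|² = 124772/125]
   → E = (316/25, 398/25)
5. F_x = -101/25  [FA · BE = 17292/125 ∩ CF ∥ EA]
6. F_y = 97/25  [FA · BE = 17292/125 ∩ CF ∥ EA]
   → F = (-101/25, 97/25)

A = (-7/5, 59/5)
E = (316/25, 398/25)
F = (-101/25, 97/25)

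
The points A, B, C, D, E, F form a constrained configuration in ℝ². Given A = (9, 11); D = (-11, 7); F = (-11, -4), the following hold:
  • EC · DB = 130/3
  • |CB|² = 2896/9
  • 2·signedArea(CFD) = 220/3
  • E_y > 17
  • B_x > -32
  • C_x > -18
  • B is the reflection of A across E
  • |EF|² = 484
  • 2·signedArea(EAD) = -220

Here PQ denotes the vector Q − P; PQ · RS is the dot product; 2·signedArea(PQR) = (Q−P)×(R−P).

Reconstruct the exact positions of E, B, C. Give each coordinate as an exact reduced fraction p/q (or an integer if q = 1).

1. E_x = -11  [line 4·x + -20·y + 404 = 0 ∩ |EF|² = 484]
2. E_y = 18  [line 4·x + -20·y + 404 = 0 ∩ |EF|² = 484]
   → E = (-11, 18)
3. B_x = -31  [B is the reflection of A across E]
4. B_y = 25  [B is the reflection of A across E]
   → B = (-31, 25)
5. C_x = -53/3  [2·signedArea(CFD) = 220/3 ∩ EC · DB = 130/3]
6. C_y = 13  [2·signedArea(CFD) = 220/3 ∩ EC · DB = 130/3]
   → C = (-53/3, 13)

B = (-31, 25)
C = (-53/3, 13)
E = (-11, 18)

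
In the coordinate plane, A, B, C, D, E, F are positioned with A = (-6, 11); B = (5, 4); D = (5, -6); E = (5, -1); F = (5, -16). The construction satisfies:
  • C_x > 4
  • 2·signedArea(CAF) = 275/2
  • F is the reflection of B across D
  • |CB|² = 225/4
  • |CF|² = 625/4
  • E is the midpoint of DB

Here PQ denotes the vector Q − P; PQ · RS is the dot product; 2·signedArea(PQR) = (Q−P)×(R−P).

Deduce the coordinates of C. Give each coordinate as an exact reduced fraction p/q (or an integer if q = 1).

1. C_x = 5  [line 27·x + 11·y + -193/2 = 0 ∩ |CB|² = 225/4]
2. C_y = -7/2  [line 27·x + 11·y + -193/2 = 0 ∩ |CB|² = 225/4]
   → C = (5, -7/2)

C = (5, -7/2)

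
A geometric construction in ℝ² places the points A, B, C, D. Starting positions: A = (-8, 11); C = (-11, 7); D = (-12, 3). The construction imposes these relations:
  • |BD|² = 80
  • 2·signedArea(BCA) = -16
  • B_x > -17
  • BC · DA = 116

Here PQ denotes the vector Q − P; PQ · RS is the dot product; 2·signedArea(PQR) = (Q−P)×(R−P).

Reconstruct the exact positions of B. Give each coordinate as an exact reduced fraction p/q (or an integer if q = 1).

1. B_x = -16  [2·signedArea(BCA) = -16 ∩ BC · DA = 116]
2. B_y = -5  [2·signedArea(BCA) = -16 ∩ BC · DA = 116]
   → B = (-16, -5)

B = (-16, -5)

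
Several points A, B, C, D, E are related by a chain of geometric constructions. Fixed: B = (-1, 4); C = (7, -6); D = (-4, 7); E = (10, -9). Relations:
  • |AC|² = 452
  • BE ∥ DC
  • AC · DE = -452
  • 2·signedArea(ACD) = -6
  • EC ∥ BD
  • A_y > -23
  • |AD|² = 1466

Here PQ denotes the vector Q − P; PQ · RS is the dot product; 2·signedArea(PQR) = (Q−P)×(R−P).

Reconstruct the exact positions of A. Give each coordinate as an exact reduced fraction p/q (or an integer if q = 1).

1. A_x = 21  [AC · DE = -452 ∩ 2·signedArea(ACD) = -6]
2. A_y = -22  [AC · DE = -452 ∩ 2·signedArea(ACD) = -6]
   → A = (21, -22)

A = (21, -22)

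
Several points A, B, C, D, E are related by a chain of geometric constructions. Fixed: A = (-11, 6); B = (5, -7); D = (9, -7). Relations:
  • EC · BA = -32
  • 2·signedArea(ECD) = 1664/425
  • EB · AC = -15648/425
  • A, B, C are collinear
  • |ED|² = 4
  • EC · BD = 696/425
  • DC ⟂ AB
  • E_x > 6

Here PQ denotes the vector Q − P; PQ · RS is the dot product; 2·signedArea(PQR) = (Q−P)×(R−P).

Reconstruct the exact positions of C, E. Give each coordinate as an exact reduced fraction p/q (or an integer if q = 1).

1. C_x = 3149/425  [A, B, C are collinear ∩ DC ⟂ AB]
2. C_y = -3807/425  [A, B, C are collinear ∩ DC ⟂ AB]
   → C = (3149/425, -3807/425)
3. E_x = 7  [EC · BD = 696/425 ∩ EC · BA = -32]
4. E_y = -7  [EC · BD = 696/425 ∩ EC · BA = -32]
   → E = (7, -7)

C = (3149/425, -3807/425)
E = (7, -7)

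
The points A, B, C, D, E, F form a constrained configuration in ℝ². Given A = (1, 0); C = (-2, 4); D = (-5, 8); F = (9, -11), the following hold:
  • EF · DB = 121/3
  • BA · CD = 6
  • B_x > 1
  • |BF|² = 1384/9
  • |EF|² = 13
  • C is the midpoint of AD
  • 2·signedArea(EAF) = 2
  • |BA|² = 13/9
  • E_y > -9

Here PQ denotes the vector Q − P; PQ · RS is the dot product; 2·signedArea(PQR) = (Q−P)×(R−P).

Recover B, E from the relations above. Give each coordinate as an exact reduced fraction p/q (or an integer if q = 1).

1. E_x = 7  [line 11·x + 8·y + -13 = 0 ∩ |EF|² = 13]
2. E_y = -8  [line 11·x + 8·y + -13 = 0 ∩ |EF|² = 13]
   → E = (7, -8)
3. B_x = 5/3  [BA · CD = 6 ∩ EF · DB = 121/3]
4. B_y = -1  [BA · CD = 6 ∩ EF · DB = 121/3]
   → B = (5/3, -1)

B = (5/3, -1)
E = (7, -8)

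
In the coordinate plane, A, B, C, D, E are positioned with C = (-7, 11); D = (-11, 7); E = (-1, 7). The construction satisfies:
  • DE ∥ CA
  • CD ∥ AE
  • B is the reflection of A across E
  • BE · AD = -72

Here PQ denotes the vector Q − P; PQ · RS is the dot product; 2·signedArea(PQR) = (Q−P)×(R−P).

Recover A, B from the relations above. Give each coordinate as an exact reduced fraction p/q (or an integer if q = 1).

1. A_x = 3  [CD ∥ AE ∩ DE ∥ CA]
2. A_y = 11  [CD ∥ AE ∩ DE ∥ CA]
   → A = (3, 11)
3. B_x = -5  [B is the reflection of A across E]
4. B_y = 3  [B is the reflection of A across E]
   → B = (-5, 3)

A = (3, 11)
B = (-5, 3)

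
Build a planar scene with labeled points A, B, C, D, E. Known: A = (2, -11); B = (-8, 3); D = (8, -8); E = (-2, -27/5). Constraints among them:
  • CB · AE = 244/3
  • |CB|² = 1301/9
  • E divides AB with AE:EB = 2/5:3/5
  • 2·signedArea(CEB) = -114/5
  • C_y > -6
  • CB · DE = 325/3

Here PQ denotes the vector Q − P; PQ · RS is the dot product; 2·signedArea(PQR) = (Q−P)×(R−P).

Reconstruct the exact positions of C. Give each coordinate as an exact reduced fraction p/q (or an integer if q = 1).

1. C_x = 2/3  [2·signedArea(CEB) = -114/5 ∩ CB · DE = 325/3]
2. C_y = -16/3  [2·signedArea(CEB) = -114/5 ∩ CB · DE = 325/3]
   → C = (2/3, -16/3)

C = (2/3, -16/3)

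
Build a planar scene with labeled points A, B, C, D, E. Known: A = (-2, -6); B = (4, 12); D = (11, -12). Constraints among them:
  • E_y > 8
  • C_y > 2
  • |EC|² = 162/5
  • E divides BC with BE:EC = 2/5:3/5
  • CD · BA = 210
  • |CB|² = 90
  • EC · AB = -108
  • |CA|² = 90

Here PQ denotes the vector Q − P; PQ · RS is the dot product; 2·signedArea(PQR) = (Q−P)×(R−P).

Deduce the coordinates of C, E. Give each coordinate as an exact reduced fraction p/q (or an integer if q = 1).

1. C_x = 1  [line 6·x + 18·y + -60 = 0 ∩ |CA|² = 90]
2. C_y = 3  [line 6·x + 18·y + -60 = 0 ∩ |CA|² = 90]
   → C = (1, 3)
3. E_x = 14/5  [E divides BC with BE:EC = 2/5:3/5]
4. E_y = 42/5  [E divides BC with BE:EC = 2/5:3/5]
   → E = (14/5, 42/5)

C = (1, 3)
E = (14/5, 42/5)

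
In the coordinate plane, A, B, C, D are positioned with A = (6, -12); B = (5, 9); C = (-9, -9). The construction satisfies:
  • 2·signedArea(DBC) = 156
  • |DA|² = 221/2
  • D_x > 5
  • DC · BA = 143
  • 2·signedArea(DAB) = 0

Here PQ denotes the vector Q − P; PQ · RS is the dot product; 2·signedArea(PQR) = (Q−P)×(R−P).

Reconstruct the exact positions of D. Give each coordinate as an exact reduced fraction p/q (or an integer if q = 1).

D = (11/2, -3/2)

1. D_x = 11/2  [2·signedArea(DAB) = 0 ∩ 2·signedArea(DBC) = 156]
2. D_y = -3/2  [2·signedArea(DAB) = 0 ∩ 2·signedArea(DBC) = 156]
   → D = (11/2, -3/2)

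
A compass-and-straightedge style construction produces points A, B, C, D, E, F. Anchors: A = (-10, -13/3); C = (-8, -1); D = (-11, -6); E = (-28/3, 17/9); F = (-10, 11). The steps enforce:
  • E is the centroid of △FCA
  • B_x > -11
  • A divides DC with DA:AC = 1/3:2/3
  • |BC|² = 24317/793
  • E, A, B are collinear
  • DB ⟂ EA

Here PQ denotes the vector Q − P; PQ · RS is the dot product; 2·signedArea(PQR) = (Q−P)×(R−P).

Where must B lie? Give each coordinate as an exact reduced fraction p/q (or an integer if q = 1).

B = (-8079/793, -4827/793)

1. B_x = -8079/793  [E, A, B are collinear ∩ DB ⟂ EA]
2. B_y = -4827/793  [E, A, B are collinear ∩ DB ⟂ EA]
   → B = (-8079/793, -4827/793)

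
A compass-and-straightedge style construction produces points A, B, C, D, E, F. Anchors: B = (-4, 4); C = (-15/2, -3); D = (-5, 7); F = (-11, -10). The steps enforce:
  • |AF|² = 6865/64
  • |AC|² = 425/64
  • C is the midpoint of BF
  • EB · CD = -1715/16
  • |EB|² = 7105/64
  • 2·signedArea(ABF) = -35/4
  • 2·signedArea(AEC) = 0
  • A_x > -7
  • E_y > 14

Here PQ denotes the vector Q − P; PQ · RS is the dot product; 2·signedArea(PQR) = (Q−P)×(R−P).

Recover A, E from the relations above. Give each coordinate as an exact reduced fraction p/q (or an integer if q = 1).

A = (-55/8, -1/2)
E = (-25/8, 29/2)

1. A_x = -55/8  [line 14·x + -7·y + 371/4 = 0 ∩ |AC|² = 425/64]
2. A_y = -1/2  [line 14·x + -7·y + 371/4 = 0 ∩ |AC|² = 425/64]
   → A = (-55/8, -1/2)
3. E_x = -25/8  [2·signedArea(AEC) = 0 ∩ EB · CD = -1715/16]
4. E_y = 29/2  [2·signedArea(AEC) = 0 ∩ EB · CD = -1715/16]
   → E = (-25/8, 29/2)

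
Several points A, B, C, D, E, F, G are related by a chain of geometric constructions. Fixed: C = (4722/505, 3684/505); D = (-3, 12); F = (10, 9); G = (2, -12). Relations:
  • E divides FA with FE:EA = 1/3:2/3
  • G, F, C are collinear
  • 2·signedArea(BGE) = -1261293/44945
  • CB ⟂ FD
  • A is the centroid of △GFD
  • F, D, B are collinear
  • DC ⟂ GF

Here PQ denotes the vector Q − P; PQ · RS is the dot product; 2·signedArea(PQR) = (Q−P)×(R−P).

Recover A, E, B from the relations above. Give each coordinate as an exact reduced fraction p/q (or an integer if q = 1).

A = (3, 3)
B = (877047/89890, 814053/89890)
E = (23/3, 7)

1. A_x = 3  [A is the centroid of △GFD]
2. A_y = 3  [A is the centroid of △GFD]
   → A = (3, 3)
3. E_x = 23/3  [E divides FA with FE:EA = 1/3:2/3]
4. E_y = 7  [E divides FA with FE:EA = 1/3:2/3]
   → E = (23/3, 7)
5. B_x = 877047/89890  [F, D, B are collinear ∩ CB ⟂ FD]
6. B_y = 814053/89890  [F, D, B are collinear ∩ CB ⟂ FD]
   → B = (877047/89890, 814053/89890)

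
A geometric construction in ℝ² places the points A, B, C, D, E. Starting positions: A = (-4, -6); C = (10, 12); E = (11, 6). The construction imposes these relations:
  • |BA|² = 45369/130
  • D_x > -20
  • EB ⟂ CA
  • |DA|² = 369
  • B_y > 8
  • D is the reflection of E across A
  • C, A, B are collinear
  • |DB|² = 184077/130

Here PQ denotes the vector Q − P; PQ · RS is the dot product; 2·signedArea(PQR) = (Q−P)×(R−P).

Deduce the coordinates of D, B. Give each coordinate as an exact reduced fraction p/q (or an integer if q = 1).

B = (971/130, 1137/130)
D = (-19, -18)

1. D_x = -19  [D is the reflection of E across A]
2. D_y = -18  [D is the reflection of E across A]
   → D = (-19, -18)
3. B_x = 971/130  [C, A, B are collinear ∩ EB ⟂ CA]
4. B_y = 1137/130  [C, A, B are collinear ∩ EB ⟂ CA]
   → B = (971/130, 1137/130)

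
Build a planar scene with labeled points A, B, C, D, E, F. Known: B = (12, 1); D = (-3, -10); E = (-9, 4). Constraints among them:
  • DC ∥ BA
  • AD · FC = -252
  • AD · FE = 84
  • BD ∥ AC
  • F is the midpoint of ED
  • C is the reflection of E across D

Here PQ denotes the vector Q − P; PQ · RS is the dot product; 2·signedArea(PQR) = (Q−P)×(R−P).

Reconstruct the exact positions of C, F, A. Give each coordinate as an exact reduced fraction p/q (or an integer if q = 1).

A = (18, -13)
C = (3, -24)
F = (-6, -3)

1. C_x = 3  [C is the reflection of E across D]
2. C_y = -24  [C is the reflection of E across D]
   → C = (3, -24)
3. F_x = -6  [F is the midpoint of ED]
4. F_y = -3  [F is the midpoint of ED]
   → F = (-6, -3)
5. A_x = 18  [BD ∥ AC ∩ DC ∥ BA]
6. A_y = -13  [BD ∥ AC ∩ DC ∥ BA]
   → A = (18, -13)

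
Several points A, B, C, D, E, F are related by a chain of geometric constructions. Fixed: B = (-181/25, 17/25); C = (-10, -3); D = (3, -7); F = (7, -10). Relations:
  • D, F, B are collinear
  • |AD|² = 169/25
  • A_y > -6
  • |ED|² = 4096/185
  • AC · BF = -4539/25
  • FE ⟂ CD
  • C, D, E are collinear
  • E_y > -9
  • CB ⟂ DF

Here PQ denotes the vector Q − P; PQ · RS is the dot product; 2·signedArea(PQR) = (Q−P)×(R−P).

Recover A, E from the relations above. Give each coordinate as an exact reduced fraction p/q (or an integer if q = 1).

A = (23/25, -136/25)
E = (1387/185, -1551/185)

1. A_x = 23/25  [line -356/25·x + 267/25·y + 356/5 = 0 ∩ |AD|² = 169/25]
2. A_y = -136/25  [line -356/25·x + 267/25·y + 356/5 = 0 ∩ |AD|² = 169/25]
   → A = (23/25, -136/25)
3. E_x = 1387/185  [C, D, E are collinear ∩ FE ⟂ CD]
4. E_y = -1551/185  [C, D, E are collinear ∩ FE ⟂ CD]
   → E = (1387/185, -1551/185)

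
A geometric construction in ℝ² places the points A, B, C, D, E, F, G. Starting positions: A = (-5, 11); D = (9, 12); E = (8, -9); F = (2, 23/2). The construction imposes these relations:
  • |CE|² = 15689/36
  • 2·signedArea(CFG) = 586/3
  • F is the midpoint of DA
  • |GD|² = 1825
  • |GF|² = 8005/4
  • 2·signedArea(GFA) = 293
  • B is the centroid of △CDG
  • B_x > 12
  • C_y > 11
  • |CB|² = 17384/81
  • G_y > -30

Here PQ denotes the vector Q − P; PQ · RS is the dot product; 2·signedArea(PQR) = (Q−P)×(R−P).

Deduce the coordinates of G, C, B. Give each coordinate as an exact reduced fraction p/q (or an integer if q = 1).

1. G_x = 21  [line 1/2·x + -7·y + -427/2 = 0 ∩ |GF|² = 8005/4]
2. G_y = -29  [line 1/2·x + -7·y + -427/2 = 0 ∩ |GF|² = 8005/4]
   → G = (21, -29)
3. C_x = 20/3  [line 81/2·x + 19·y + -2969/6 = 0 ∩ |CE|² = 15689/36]
4. C_y = 71/6  [line 81/2·x + 19·y + -2969/6 = 0 ∩ |CE|² = 15689/36]
   → C = (20/3, 71/6)
5. B_x = 110/9  [B is the centroid of △CDG]
6. B_y = -31/18  [B is the centroid of △CDG]
   → B = (110/9, -31/18)

B = (110/9, -31/18)
C = (20/3, 71/6)
G = (21, -29)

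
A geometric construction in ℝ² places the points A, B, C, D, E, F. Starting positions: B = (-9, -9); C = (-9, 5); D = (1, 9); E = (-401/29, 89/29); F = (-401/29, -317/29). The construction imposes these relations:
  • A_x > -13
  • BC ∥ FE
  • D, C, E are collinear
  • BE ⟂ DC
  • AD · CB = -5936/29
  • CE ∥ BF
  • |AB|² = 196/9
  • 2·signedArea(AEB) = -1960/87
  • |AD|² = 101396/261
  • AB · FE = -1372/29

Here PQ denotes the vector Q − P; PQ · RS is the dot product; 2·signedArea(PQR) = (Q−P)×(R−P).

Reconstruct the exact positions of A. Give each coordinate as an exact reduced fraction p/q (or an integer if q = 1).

A = (-1063/87, -163/29)

1. A_x = -1063/87  [AD · CB = -5936/29 ∩ 2·signedArea(AEB) = -1960/87]
2. A_y = -163/29  [AD · CB = -5936/29 ∩ 2·signedArea(AEB) = -1960/87]
   → A = (-1063/87, -163/29)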